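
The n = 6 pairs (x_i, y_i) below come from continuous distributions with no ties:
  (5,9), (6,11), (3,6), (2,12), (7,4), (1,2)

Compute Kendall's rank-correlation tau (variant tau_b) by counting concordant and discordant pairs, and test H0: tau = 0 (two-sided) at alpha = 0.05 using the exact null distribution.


Step 1: Enumerate the 15 unordered pairs (i,j) with i<j and classify each by sign(x_j-x_i) * sign(y_j-y_i).
  (1,2):dx=+1,dy=+2->C; (1,3):dx=-2,dy=-3->C; (1,4):dx=-3,dy=+3->D; (1,5):dx=+2,dy=-5->D
  (1,6):dx=-4,dy=-7->C; (2,3):dx=-3,dy=-5->C; (2,4):dx=-4,dy=+1->D; (2,5):dx=+1,dy=-7->D
  (2,6):dx=-5,dy=-9->C; (3,4):dx=-1,dy=+6->D; (3,5):dx=+4,dy=-2->D; (3,6):dx=-2,dy=-4->C
  (4,5):dx=+5,dy=-8->D; (4,6):dx=-1,dy=-10->C; (5,6):dx=-6,dy=-2->C
Step 2: C = 8, D = 7, total pairs = 15.
Step 3: tau = (C - D)/(n(n-1)/2) = (8 - 7)/15 = 0.066667.
Step 4: Exact two-sided p-value (enumerate n! = 720 permutations of y under H0): p = 1.000000.
Step 5: alpha = 0.05. fail to reject H0.

tau_b = 0.0667 (C=8, D=7), p = 1.000000, fail to reject H0.


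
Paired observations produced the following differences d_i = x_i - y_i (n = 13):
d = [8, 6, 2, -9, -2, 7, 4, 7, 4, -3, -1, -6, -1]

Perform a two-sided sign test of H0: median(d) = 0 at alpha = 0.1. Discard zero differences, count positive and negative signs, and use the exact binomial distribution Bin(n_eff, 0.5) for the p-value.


Step 1: Discard zero differences. Original n = 13; n_eff = number of nonzero differences = 13.
Nonzero differences (with sign): +8, +6, +2, -9, -2, +7, +4, +7, +4, -3, -1, -6, -1
Step 2: Count signs: positive = 7, negative = 6.
Step 3: Under H0: P(positive) = 0.5, so the number of positives S ~ Bin(13, 0.5).
Step 4: Two-sided exact p-value = sum of Bin(13,0.5) probabilities at or below the observed probability = 1.000000.
Step 5: alpha = 0.1. fail to reject H0.

n_eff = 13, pos = 7, neg = 6, p = 1.000000, fail to reject H0.


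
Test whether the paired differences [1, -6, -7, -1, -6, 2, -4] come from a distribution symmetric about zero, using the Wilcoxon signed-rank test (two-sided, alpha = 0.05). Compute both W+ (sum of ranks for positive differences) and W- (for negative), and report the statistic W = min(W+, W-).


Step 1: Drop any zero differences (none here) and take |d_i|.
|d| = [1, 6, 7, 1, 6, 2, 4]
Step 2: Midrank |d_i| (ties get averaged ranks).
ranks: |1|->1.5, |6|->5.5, |7|->7, |1|->1.5, |6|->5.5, |2|->3, |4|->4
Step 3: Attach original signs; sum ranks with positive sign and with negative sign.
W+ = 1.5 + 3 = 4.5
W- = 5.5 + 7 + 1.5 + 5.5 + 4 = 23.5
(Check: W+ + W- = 28 should equal n(n+1)/2 = 28.)
Step 4: Test statistic W = min(W+, W-) = 4.5.
Step 5: Ties in |d|, so use the tie-corrected normal approximation.
        E[W] = n(n+1)/4 = 7*8/4 = 14.
        Tie groups: |d|=1 (t=2), |d|=6 (t=2); sum(t^3 - t) = 12.
        Var[W] = n(n+1)(2n+1)/24 - sum(t^3-t)/48 = 840/24 - 12/48 = 34.75.
        z = (W - E[W]) / sqrt(Var[W]) = (4.5 - 14) / 5.8949 = -1.6116.
        Two-sided p = 2*Phi(z) = 0.107058.
Step 6: alpha = 0.05. fail to reject H0.

W+ = 4.5, W- = 23.5, W = min = 4.5, p = 0.107058, fail to reject H0.


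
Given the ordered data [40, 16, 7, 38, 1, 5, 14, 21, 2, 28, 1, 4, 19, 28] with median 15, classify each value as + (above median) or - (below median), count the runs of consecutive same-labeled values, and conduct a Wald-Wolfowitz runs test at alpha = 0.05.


Step 1: Compute median = 15; label A = above, B = below.
Labels in order: AABABBBABABBAA  (n_A = 7, n_B = 7)
Step 2: Count runs R = 9.
Step 3: Under H0 (random ordering), E[R] = 2*n_A*n_B/(n_A+n_B) + 1 = 2*7*7/14 + 1 = 8.0000.
        Var[R] = 2*n_A*n_B*(2*n_A*n_B - n_A - n_B) / ((n_A+n_B)^2 * (n_A+n_B-1)) = 8232/2548 = 3.2308.
        SD[R] = 1.7974.
Step 4: Continuity-corrected z = (R - 0.5 - E[R]) / SD[R] = (9 - 0.5 - 8.0000) / 1.7974 = 0.2782.
Step 5: Two-sided p-value via normal approximation = 2*(1 - Phi(|z|)) = 0.780879.
Step 6: alpha = 0.05. fail to reject H0.

R = 9, z = 0.2782, p = 0.780879, fail to reject H0.


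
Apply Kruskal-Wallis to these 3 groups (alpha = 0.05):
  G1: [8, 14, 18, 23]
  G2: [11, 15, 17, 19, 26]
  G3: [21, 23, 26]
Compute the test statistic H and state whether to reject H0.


Step 1: Combine all N = 12 observations and assign midranks.
sorted (value, group, rank): (8,G1,1), (11,G2,2), (14,G1,3), (15,G2,4), (17,G2,5), (18,G1,6), (19,G2,7), (21,G3,8), (23,G1,9.5), (23,G3,9.5), (26,G2,11.5), (26,G3,11.5)
Step 2: Sum ranks within each group.
R_1 = 19.5 (n_1 = 4)
R_2 = 29.5 (n_2 = 5)
R_3 = 29 (n_3 = 3)
Step 3: H = 12/(N(N+1)) * sum(R_i^2/n_i) - 3(N+1)
     = 12/(12*13) * (19.5^2/4 + 29.5^2/5 + 29^2/3) - 3*13
     = 0.076923 * 549.446 - 39
     = 3.265064.
Step 4: Ties present; correction factor C = 1 - 12/(12^3 - 12) = 0.993007. Corrected H = 3.265064 / 0.993007 = 3.288058.
Step 5: Under H0, H ~ chi^2(2); p-value = 0.193200.
Step 6: alpha = 0.05. fail to reject H0.

H = 3.2881, df = 2, p = 0.193200, fail to reject H0.


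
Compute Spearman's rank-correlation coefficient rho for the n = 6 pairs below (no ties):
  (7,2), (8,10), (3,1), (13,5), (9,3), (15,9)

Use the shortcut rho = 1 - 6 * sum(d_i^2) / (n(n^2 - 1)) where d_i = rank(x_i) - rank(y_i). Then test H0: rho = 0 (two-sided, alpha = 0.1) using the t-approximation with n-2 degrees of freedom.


Step 1: Rank x and y separately (midranks; no ties here).
rank(x): 7->2, 8->3, 3->1, 13->5, 9->4, 15->6
rank(y): 2->2, 10->6, 1->1, 5->4, 3->3, 9->5
Step 2: d_i = R_x(i) - R_y(i); compute d_i^2.
  (2-2)^2=0, (3-6)^2=9, (1-1)^2=0, (5-4)^2=1, (4-3)^2=1, (6-5)^2=1
sum(d^2) = 12.
Step 3: rho = 1 - 6*12 / (6*(6^2 - 1)) = 1 - 72/210 = 0.657143.
Step 4: Under H0, t = rho * sqrt((n-2)/(1-rho^2)) = 1.7436 ~ t(4).
Step 5: Two-sided p-value from the t-distribution with 4 df = 0.156175.
Step 6: alpha = 0.1. fail to reject H0.

rho = 0.6571, p = 0.156175, fail to reject H0 at alpha = 0.1.


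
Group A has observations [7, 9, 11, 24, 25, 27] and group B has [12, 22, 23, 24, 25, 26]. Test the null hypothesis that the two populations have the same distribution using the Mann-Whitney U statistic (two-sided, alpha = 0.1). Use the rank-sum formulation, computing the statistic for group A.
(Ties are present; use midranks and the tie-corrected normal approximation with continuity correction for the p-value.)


Step 1: Combine and sort all 12 observations; assign midranks.
sorted (value, group): (7,X), (9,X), (11,X), (12,Y), (22,Y), (23,Y), (24,X), (24,Y), (25,X), (25,Y), (26,Y), (27,X)
ranks: 7->1, 9->2, 11->3, 12->4, 22->5, 23->6, 24->7.5, 24->7.5, 25->9.5, 25->9.5, 26->11, 27->12
Step 2: Rank sum for X: R1 = 1 + 2 + 3 + 7.5 + 9.5 + 12 = 35.
Step 3: U_X = R1 - n1(n1+1)/2 = 35 - 6*7/2 = 35 - 21 = 14.
       U_Y = n1*n2 - U_X = 36 - 14 = 22.
Step 4: Ties are present, so use the tie-corrected normal approximation (with continuity correction) for the p-value.
Step 5: p-value = 0.573831; compare to alpha = 0.1. fail to reject H0.

U_X = 14, p = 0.573831, fail to reject H0 at alpha = 0.1.


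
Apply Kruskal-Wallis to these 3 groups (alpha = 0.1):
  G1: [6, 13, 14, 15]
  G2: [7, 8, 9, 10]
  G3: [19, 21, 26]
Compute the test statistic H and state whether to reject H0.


Step 1: Combine all N = 11 observations and assign midranks.
sorted (value, group, rank): (6,G1,1), (7,G2,2), (8,G2,3), (9,G2,4), (10,G2,5), (13,G1,6), (14,G1,7), (15,G1,8), (19,G3,9), (21,G3,10), (26,G3,11)
Step 2: Sum ranks within each group.
R_1 = 22 (n_1 = 4)
R_2 = 14 (n_2 = 4)
R_3 = 30 (n_3 = 3)
Step 3: H = 12/(N(N+1)) * sum(R_i^2/n_i) - 3(N+1)
     = 12/(11*12) * (22^2/4 + 14^2/4 + 30^2/3) - 3*12
     = 0.090909 * 470 - 36
     = 6.727273.
Step 4: No ties, so H is used without correction.
Step 5: Under H0, H ~ chi^2(2); p-value = 0.034609.
Step 6: alpha = 0.1. reject H0.

H = 6.7273, df = 2, p = 0.034609, reject H0.


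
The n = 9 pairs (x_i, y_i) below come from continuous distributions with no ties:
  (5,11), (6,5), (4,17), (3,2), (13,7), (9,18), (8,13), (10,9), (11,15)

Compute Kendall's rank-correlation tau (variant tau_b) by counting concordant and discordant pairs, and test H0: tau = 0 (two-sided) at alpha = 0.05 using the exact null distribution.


Step 1: Enumerate the 36 unordered pairs (i,j) with i<j and classify each by sign(x_j-x_i) * sign(y_j-y_i).
  (1,2):dx=+1,dy=-6->D; (1,3):dx=-1,dy=+6->D; (1,4):dx=-2,dy=-9->C; (1,5):dx=+8,dy=-4->D
  (1,6):dx=+4,dy=+7->C; (1,7):dx=+3,dy=+2->C; (1,8):dx=+5,dy=-2->D; (1,9):dx=+6,dy=+4->C
  (2,3):dx=-2,dy=+12->D; (2,4):dx=-3,dy=-3->C; (2,5):dx=+7,dy=+2->C; (2,6):dx=+3,dy=+13->C
  (2,7):dx=+2,dy=+8->C; (2,8):dx=+4,dy=+4->C; (2,9):dx=+5,dy=+10->C; (3,4):dx=-1,dy=-15->C
  (3,5):dx=+9,dy=-10->D; (3,6):dx=+5,dy=+1->C; (3,7):dx=+4,dy=-4->D; (3,8):dx=+6,dy=-8->D
  (3,9):dx=+7,dy=-2->D; (4,5):dx=+10,dy=+5->C; (4,6):dx=+6,dy=+16->C; (4,7):dx=+5,dy=+11->C
  (4,8):dx=+7,dy=+7->C; (4,9):dx=+8,dy=+13->C; (5,6):dx=-4,dy=+11->D; (5,7):dx=-5,dy=+6->D
  (5,8):dx=-3,dy=+2->D; (5,9):dx=-2,dy=+8->D; (6,7):dx=-1,dy=-5->C; (6,8):dx=+1,dy=-9->D
  (6,9):dx=+2,dy=-3->D; (7,8):dx=+2,dy=-4->D; (7,9):dx=+3,dy=+2->C; (8,9):dx=+1,dy=+6->C
Step 2: C = 20, D = 16, total pairs = 36.
Step 3: tau = (C - D)/(n(n-1)/2) = (20 - 16)/36 = 0.111111.
Step 4: Exact two-sided p-value (enumerate n! = 362880 permutations of y under H0): p = 0.761414.
Step 5: alpha = 0.05. fail to reject H0.

tau_b = 0.1111 (C=20, D=16), p = 0.761414, fail to reject H0.


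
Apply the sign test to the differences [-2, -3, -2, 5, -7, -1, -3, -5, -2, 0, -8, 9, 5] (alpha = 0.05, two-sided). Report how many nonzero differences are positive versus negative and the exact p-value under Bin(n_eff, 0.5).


Step 1: Discard zero differences. Original n = 13; n_eff = number of nonzero differences = 12.
Nonzero differences (with sign): -2, -3, -2, +5, -7, -1, -3, -5, -2, -8, +9, +5
Step 2: Count signs: positive = 3, negative = 9.
Step 3: Under H0: P(positive) = 0.5, so the number of positives S ~ Bin(12, 0.5).
Step 4: Two-sided exact p-value = sum of Bin(12,0.5) probabilities at or below the observed probability = 0.145996.
Step 5: alpha = 0.05. fail to reject H0.

n_eff = 12, pos = 3, neg = 9, p = 0.145996, fail to reject H0.


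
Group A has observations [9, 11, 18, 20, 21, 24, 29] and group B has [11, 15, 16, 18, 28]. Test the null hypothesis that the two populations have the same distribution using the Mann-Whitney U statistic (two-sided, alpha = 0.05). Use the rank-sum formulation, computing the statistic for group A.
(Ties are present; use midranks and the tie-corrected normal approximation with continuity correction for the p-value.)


Step 1: Combine and sort all 12 observations; assign midranks.
sorted (value, group): (9,X), (11,X), (11,Y), (15,Y), (16,Y), (18,X), (18,Y), (20,X), (21,X), (24,X), (28,Y), (29,X)
ranks: 9->1, 11->2.5, 11->2.5, 15->4, 16->5, 18->6.5, 18->6.5, 20->8, 21->9, 24->10, 28->11, 29->12
Step 2: Rank sum for X: R1 = 1 + 2.5 + 6.5 + 8 + 9 + 10 + 12 = 49.
Step 3: U_X = R1 - n1(n1+1)/2 = 49 - 7*8/2 = 49 - 28 = 21.
       U_Y = n1*n2 - U_X = 35 - 21 = 14.
Step 4: Ties are present, so use the tie-corrected normal approximation (with continuity correction) for the p-value.
Step 5: p-value = 0.624905; compare to alpha = 0.05. fail to reject H0.

U_X = 21, p = 0.624905, fail to reject H0 at alpha = 0.05.


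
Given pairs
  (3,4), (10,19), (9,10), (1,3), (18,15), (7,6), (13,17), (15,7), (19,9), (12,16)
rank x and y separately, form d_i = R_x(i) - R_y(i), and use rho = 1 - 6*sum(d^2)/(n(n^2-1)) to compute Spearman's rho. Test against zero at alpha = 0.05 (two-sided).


Step 1: Rank x and y separately (midranks; no ties here).
rank(x): 3->2, 10->5, 9->4, 1->1, 18->9, 7->3, 13->7, 15->8, 19->10, 12->6
rank(y): 4->2, 19->10, 10->6, 3->1, 15->7, 6->3, 17->9, 7->4, 9->5, 16->8
Step 2: d_i = R_x(i) - R_y(i); compute d_i^2.
  (2-2)^2=0, (5-10)^2=25, (4-6)^2=4, (1-1)^2=0, (9-7)^2=4, (3-3)^2=0, (7-9)^2=4, (8-4)^2=16, (10-5)^2=25, (6-8)^2=4
sum(d^2) = 82.
Step 3: rho = 1 - 6*82 / (10*(10^2 - 1)) = 1 - 492/990 = 0.503030.
Step 4: Under H0, t = rho * sqrt((n-2)/(1-rho^2)) = 1.6462 ~ t(8).
Step 5: Two-sided p-value from the t-distribution with 8 df = 0.138334.
Step 6: alpha = 0.05. fail to reject H0.

rho = 0.5030, p = 0.138334, fail to reject H0 at alpha = 0.05.


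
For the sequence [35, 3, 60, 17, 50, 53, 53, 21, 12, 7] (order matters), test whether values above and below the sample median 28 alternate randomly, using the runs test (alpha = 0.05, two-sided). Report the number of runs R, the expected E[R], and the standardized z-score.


Step 1: Compute median = 28; label A = above, B = below.
Labels in order: ABABAAABBB  (n_A = 5, n_B = 5)
Step 2: Count runs R = 6.
Step 3: Under H0 (random ordering), E[R] = 2*n_A*n_B/(n_A+n_B) + 1 = 2*5*5/10 + 1 = 6.0000.
        Var[R] = 2*n_A*n_B*(2*n_A*n_B - n_A - n_B) / ((n_A+n_B)^2 * (n_A+n_B-1)) = 2000/900 = 2.2222.
        SD[R] = 1.4907.
Step 4: R = E[R], so z = 0 with no continuity correction.
Step 5: Two-sided p-value via normal approximation = 2*(1 - Phi(|z|)) = 1.000000.
Step 6: alpha = 0.05. fail to reject H0.

R = 6, z = 0.0000, p = 1.000000, fail to reject H0.


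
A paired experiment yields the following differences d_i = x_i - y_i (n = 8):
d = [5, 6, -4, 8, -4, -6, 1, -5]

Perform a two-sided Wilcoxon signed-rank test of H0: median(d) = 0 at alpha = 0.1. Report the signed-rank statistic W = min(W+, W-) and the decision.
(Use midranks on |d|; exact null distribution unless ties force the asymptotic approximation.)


Step 1: Drop any zero differences (none here) and take |d_i|.
|d| = [5, 6, 4, 8, 4, 6, 1, 5]
Step 2: Midrank |d_i| (ties get averaged ranks).
ranks: |5|->4.5, |6|->6.5, |4|->2.5, |8|->8, |4|->2.5, |6|->6.5, |1|->1, |5|->4.5
Step 3: Attach original signs; sum ranks with positive sign and with negative sign.
W+ = 4.5 + 6.5 + 8 + 1 = 20
W- = 2.5 + 2.5 + 6.5 + 4.5 = 16
(Check: W+ + W- = 36 should equal n(n+1)/2 = 36.)
Step 4: Test statistic W = min(W+, W-) = 16.
Step 5: Ties in |d|, so use the tie-corrected normal approximation.
        E[W] = n(n+1)/4 = 8*9/4 = 18.
        Tie groups: |d|=4 (t=2), |d|=5 (t=2), |d|=6 (t=2); sum(t^3 - t) = 18.
        Var[W] = n(n+1)(2n+1)/24 - sum(t^3-t)/48 = 1224/24 - 18/48 = 50.625.
        z = (W - E[W]) / sqrt(Var[W]) = (16 - 18) / 7.1151 = -0.2811.
        Two-sided p = 2*Phi(z) = 0.778640.
Step 6: alpha = 0.1. fail to reject H0.

W+ = 20, W- = 16, W = min = 16, p = 0.778640, fail to reject H0.


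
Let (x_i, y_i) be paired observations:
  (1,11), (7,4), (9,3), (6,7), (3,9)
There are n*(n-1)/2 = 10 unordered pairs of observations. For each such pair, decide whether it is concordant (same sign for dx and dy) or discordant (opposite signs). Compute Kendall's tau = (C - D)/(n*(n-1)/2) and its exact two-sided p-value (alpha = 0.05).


Step 1: Enumerate the 10 unordered pairs (i,j) with i<j and classify each by sign(x_j-x_i) * sign(y_j-y_i).
  (1,2):dx=+6,dy=-7->D; (1,3):dx=+8,dy=-8->D; (1,4):dx=+5,dy=-4->D; (1,5):dx=+2,dy=-2->D
  (2,3):dx=+2,dy=-1->D; (2,4):dx=-1,dy=+3->D; (2,5):dx=-4,dy=+5->D; (3,4):dx=-3,dy=+4->D
  (3,5):dx=-6,dy=+6->D; (4,5):dx=-3,dy=+2->D
Step 2: C = 0, D = 10, total pairs = 10.
Step 3: tau = (C - D)/(n(n-1)/2) = (0 - 10)/10 = -1.000000.
Step 4: Exact two-sided p-value (enumerate n! = 120 permutations of y under H0): p = 0.016667.
Step 5: alpha = 0.05. reject H0.

tau_b = -1.0000 (C=0, D=10), p = 0.016667, reject H0.


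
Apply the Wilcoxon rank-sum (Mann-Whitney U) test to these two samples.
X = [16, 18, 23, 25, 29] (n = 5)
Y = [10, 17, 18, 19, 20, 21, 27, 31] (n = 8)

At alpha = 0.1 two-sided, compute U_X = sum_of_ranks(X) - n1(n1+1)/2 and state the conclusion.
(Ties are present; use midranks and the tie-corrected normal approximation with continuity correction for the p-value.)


Step 1: Combine and sort all 13 observations; assign midranks.
sorted (value, group): (10,Y), (16,X), (17,Y), (18,X), (18,Y), (19,Y), (20,Y), (21,Y), (23,X), (25,X), (27,Y), (29,X), (31,Y)
ranks: 10->1, 16->2, 17->3, 18->4.5, 18->4.5, 19->6, 20->7, 21->8, 23->9, 25->10, 27->11, 29->12, 31->13
Step 2: Rank sum for X: R1 = 2 + 4.5 + 9 + 10 + 12 = 37.5.
Step 3: U_X = R1 - n1(n1+1)/2 = 37.5 - 5*6/2 = 37.5 - 15 = 22.5.
       U_Y = n1*n2 - U_X = 40 - 22.5 = 17.5.
Step 4: Ties are present, so use the tie-corrected normal approximation (with continuity correction) for the p-value.
Step 5: p-value = 0.769390; compare to alpha = 0.1. fail to reject H0.

U_X = 22.5, p = 0.769390, fail to reject H0 at alpha = 0.1.


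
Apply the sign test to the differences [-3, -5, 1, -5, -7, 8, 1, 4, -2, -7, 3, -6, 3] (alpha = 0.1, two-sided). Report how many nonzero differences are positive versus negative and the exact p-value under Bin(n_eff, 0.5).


Step 1: Discard zero differences. Original n = 13; n_eff = number of nonzero differences = 13.
Nonzero differences (with sign): -3, -5, +1, -5, -7, +8, +1, +4, -2, -7, +3, -6, +3
Step 2: Count signs: positive = 6, negative = 7.
Step 3: Under H0: P(positive) = 0.5, so the number of positives S ~ Bin(13, 0.5).
Step 4: Two-sided exact p-value = sum of Bin(13,0.5) probabilities at or below the observed probability = 1.000000.
Step 5: alpha = 0.1. fail to reject H0.

n_eff = 13, pos = 6, neg = 7, p = 1.000000, fail to reject H0.


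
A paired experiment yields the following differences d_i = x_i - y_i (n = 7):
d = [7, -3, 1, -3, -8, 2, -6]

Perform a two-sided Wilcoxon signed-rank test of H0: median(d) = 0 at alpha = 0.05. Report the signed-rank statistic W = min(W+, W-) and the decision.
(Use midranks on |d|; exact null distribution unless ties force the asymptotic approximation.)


Step 1: Drop any zero differences (none here) and take |d_i|.
|d| = [7, 3, 1, 3, 8, 2, 6]
Step 2: Midrank |d_i| (ties get averaged ranks).
ranks: |7|->6, |3|->3.5, |1|->1, |3|->3.5, |8|->7, |2|->2, |6|->5
Step 3: Attach original signs; sum ranks with positive sign and with negative sign.
W+ = 6 + 1 + 2 = 9
W- = 3.5 + 3.5 + 7 + 5 = 19
(Check: W+ + W- = 28 should equal n(n+1)/2 = 28.)
Step 4: Test statistic W = min(W+, W-) = 9.
Step 5: Ties in |d|, so use the tie-corrected normal approximation.
        E[W] = n(n+1)/4 = 7*8/4 = 14.
        Tie groups: |d|=3 (t=2); sum(t^3 - t) = 6.
        Var[W] = n(n+1)(2n+1)/24 - sum(t^3-t)/48 = 840/24 - 6/48 = 34.875.
        z = (W - E[W]) / sqrt(Var[W]) = (9 - 14) / 5.9055 = -0.8467.
        Two-sided p = 2*Phi(z) = 0.397180.
Step 6: alpha = 0.05. fail to reject H0.

W+ = 9, W- = 19, W = min = 9, p = 0.397180, fail to reject H0.


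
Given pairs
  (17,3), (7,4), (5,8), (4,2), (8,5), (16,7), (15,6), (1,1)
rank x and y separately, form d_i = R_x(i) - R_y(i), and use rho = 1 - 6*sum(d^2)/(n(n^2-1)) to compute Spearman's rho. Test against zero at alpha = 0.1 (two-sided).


Step 1: Rank x and y separately (midranks; no ties here).
rank(x): 17->8, 7->4, 5->3, 4->2, 8->5, 16->7, 15->6, 1->1
rank(y): 3->3, 4->4, 8->8, 2->2, 5->5, 7->7, 6->6, 1->1
Step 2: d_i = R_x(i) - R_y(i); compute d_i^2.
  (8-3)^2=25, (4-4)^2=0, (3-8)^2=25, (2-2)^2=0, (5-5)^2=0, (7-7)^2=0, (6-6)^2=0, (1-1)^2=0
sum(d^2) = 50.
Step 3: rho = 1 - 6*50 / (8*(8^2 - 1)) = 1 - 300/504 = 0.404762.
Step 4: Under H0, t = rho * sqrt((n-2)/(1-rho^2)) = 1.0842 ~ t(6).
Step 5: Two-sided p-value from the t-distribution with 6 df = 0.319889.
Step 6: alpha = 0.1. fail to reject H0.

rho = 0.4048, p = 0.319889, fail to reject H0 at alpha = 0.1.


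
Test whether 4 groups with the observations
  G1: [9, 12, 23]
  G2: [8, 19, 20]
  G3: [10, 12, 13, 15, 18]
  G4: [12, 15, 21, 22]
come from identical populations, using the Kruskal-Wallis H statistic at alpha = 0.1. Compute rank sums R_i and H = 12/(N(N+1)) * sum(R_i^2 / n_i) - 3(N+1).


Step 1: Combine all N = 15 observations and assign midranks.
sorted (value, group, rank): (8,G2,1), (9,G1,2), (10,G3,3), (12,G1,5), (12,G3,5), (12,G4,5), (13,G3,7), (15,G3,8.5), (15,G4,8.5), (18,G3,10), (19,G2,11), (20,G2,12), (21,G4,13), (22,G4,14), (23,G1,15)
Step 2: Sum ranks within each group.
R_1 = 22 (n_1 = 3)
R_2 = 24 (n_2 = 3)
R_3 = 33.5 (n_3 = 5)
R_4 = 40.5 (n_4 = 4)
Step 3: H = 12/(N(N+1)) * sum(R_i^2/n_i) - 3(N+1)
     = 12/(15*16) * (22^2/3 + 24^2/3 + 33.5^2/5 + 40.5^2/4) - 3*16
     = 0.050000 * 987.846 - 48
     = 1.392292.
Step 4: Ties present; correction factor C = 1 - 30/(15^3 - 15) = 0.991071. Corrected H = 1.392292 / 0.991071 = 1.404835.
Step 5: Under H0, H ~ chi^2(3); p-value = 0.704402.
Step 6: alpha = 0.1. fail to reject H0.

H = 1.4048, df = 3, p = 0.704402, fail to reject H0.


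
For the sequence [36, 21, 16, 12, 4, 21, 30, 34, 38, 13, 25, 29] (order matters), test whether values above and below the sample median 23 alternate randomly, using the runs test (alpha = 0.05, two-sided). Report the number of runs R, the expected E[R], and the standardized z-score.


Step 1: Compute median = 23; label A = above, B = below.
Labels in order: ABBBBBAAABAA  (n_A = 6, n_B = 6)
Step 2: Count runs R = 5.
Step 3: Under H0 (random ordering), E[R] = 2*n_A*n_B/(n_A+n_B) + 1 = 2*6*6/12 + 1 = 7.0000.
        Var[R] = 2*n_A*n_B*(2*n_A*n_B - n_A - n_B) / ((n_A+n_B)^2 * (n_A+n_B-1)) = 4320/1584 = 2.7273.
        SD[R] = 1.6514.
Step 4: Continuity-corrected z = (R + 0.5 - E[R]) / SD[R] = (5 + 0.5 - 7.0000) / 1.6514 = -0.9083.
Step 5: Two-sided p-value via normal approximation = 2*(1 - Phi(|z|)) = 0.363722.
Step 6: alpha = 0.05. fail to reject H0.

R = 5, z = -0.9083, p = 0.363722, fail to reject H0.


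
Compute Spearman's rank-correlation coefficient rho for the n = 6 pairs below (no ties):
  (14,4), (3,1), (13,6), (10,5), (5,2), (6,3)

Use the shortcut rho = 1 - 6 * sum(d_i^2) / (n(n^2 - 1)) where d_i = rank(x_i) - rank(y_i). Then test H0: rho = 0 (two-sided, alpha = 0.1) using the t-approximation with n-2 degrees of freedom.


Step 1: Rank x and y separately (midranks; no ties here).
rank(x): 14->6, 3->1, 13->5, 10->4, 5->2, 6->3
rank(y): 4->4, 1->1, 6->6, 5->5, 2->2, 3->3
Step 2: d_i = R_x(i) - R_y(i); compute d_i^2.
  (6-4)^2=4, (1-1)^2=0, (5-6)^2=1, (4-5)^2=1, (2-2)^2=0, (3-3)^2=0
sum(d^2) = 6.
Step 3: rho = 1 - 6*6 / (6*(6^2 - 1)) = 1 - 36/210 = 0.828571.
Step 4: Under H0, t = rho * sqrt((n-2)/(1-rho^2)) = 2.9598 ~ t(4).
Step 5: Two-sided p-value from the t-distribution with 4 df = 0.041563.
Step 6: alpha = 0.1. reject H0.

rho = 0.8286, p = 0.041563, reject H0 at alpha = 0.1.


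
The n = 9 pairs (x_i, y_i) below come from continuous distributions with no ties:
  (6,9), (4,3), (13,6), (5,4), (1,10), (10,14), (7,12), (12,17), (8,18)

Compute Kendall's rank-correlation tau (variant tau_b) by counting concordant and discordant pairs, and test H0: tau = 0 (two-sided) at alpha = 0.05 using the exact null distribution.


Step 1: Enumerate the 36 unordered pairs (i,j) with i<j and classify each by sign(x_j-x_i) * sign(y_j-y_i).
  (1,2):dx=-2,dy=-6->C; (1,3):dx=+7,dy=-3->D; (1,4):dx=-1,dy=-5->C; (1,5):dx=-5,dy=+1->D
  (1,6):dx=+4,dy=+5->C; (1,7):dx=+1,dy=+3->C; (1,8):dx=+6,dy=+8->C; (1,9):dx=+2,dy=+9->C
  (2,3):dx=+9,dy=+3->C; (2,4):dx=+1,dy=+1->C; (2,5):dx=-3,dy=+7->D; (2,6):dx=+6,dy=+11->C
  (2,7):dx=+3,dy=+9->C; (2,8):dx=+8,dy=+14->C; (2,9):dx=+4,dy=+15->C; (3,4):dx=-8,dy=-2->C
  (3,5):dx=-12,dy=+4->D; (3,6):dx=-3,dy=+8->D; (3,7):dx=-6,dy=+6->D; (3,8):dx=-1,dy=+11->D
  (3,9):dx=-5,dy=+12->D; (4,5):dx=-4,dy=+6->D; (4,6):dx=+5,dy=+10->C; (4,7):dx=+2,dy=+8->C
  (4,8):dx=+7,dy=+13->C; (4,9):dx=+3,dy=+14->C; (5,6):dx=+9,dy=+4->C; (5,7):dx=+6,dy=+2->C
  (5,8):dx=+11,dy=+7->C; (5,9):dx=+7,dy=+8->C; (6,7):dx=-3,dy=-2->C; (6,8):dx=+2,dy=+3->C
  (6,9):dx=-2,dy=+4->D; (7,8):dx=+5,dy=+5->C; (7,9):dx=+1,dy=+6->C; (8,9):dx=-4,dy=+1->D
Step 2: C = 25, D = 11, total pairs = 36.
Step 3: tau = (C - D)/(n(n-1)/2) = (25 - 11)/36 = 0.388889.
Step 4: Exact two-sided p-value (enumerate n! = 362880 permutations of y under H0): p = 0.180181.
Step 5: alpha = 0.05. fail to reject H0.

tau_b = 0.3889 (C=25, D=11), p = 0.180181, fail to reject H0.


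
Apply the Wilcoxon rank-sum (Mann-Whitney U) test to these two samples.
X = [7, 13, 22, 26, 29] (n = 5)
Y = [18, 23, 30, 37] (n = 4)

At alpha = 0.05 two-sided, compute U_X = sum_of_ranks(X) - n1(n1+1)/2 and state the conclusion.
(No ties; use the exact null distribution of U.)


Step 1: Combine and sort all 9 observations; assign midranks.
sorted (value, group): (7,X), (13,X), (18,Y), (22,X), (23,Y), (26,X), (29,X), (30,Y), (37,Y)
ranks: 7->1, 13->2, 18->3, 22->4, 23->5, 26->6, 29->7, 30->8, 37->9
Step 2: Rank sum for X: R1 = 1 + 2 + 4 + 6 + 7 = 20.
Step 3: U_X = R1 - n1(n1+1)/2 = 20 - 5*6/2 = 20 - 15 = 5.
       U_Y = n1*n2 - U_X = 20 - 5 = 15.
Step 4: No ties, so the exact null distribution of U (based on enumerating the C(9,5) = 126 equally likely rank assignments) gives the two-sided p-value.
Step 5: p-value = 0.285714; compare to alpha = 0.05. fail to reject H0.

U_X = 5, p = 0.285714, fail to reject H0 at alpha = 0.05.


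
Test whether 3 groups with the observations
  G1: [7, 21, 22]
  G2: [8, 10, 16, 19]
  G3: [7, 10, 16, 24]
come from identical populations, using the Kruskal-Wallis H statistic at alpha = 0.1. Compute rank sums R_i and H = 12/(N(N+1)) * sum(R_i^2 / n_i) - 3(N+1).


Step 1: Combine all N = 11 observations and assign midranks.
sorted (value, group, rank): (7,G1,1.5), (7,G3,1.5), (8,G2,3), (10,G2,4.5), (10,G3,4.5), (16,G2,6.5), (16,G3,6.5), (19,G2,8), (21,G1,9), (22,G1,10), (24,G3,11)
Step 2: Sum ranks within each group.
R_1 = 20.5 (n_1 = 3)
R_2 = 22 (n_2 = 4)
R_3 = 23.5 (n_3 = 4)
Step 3: H = 12/(N(N+1)) * sum(R_i^2/n_i) - 3(N+1)
     = 12/(11*12) * (20.5^2/3 + 22^2/4 + 23.5^2/4) - 3*12
     = 0.090909 * 399.146 - 36
     = 0.285985.
Step 4: Ties present; correction factor C = 1 - 18/(11^3 - 11) = 0.986364. Corrected H = 0.285985 / 0.986364 = 0.289939.
Step 5: Under H0, H ~ chi^2(2); p-value = 0.865049.
Step 6: alpha = 0.1. fail to reject H0.

H = 0.2899, df = 2, p = 0.865049, fail to reject H0.


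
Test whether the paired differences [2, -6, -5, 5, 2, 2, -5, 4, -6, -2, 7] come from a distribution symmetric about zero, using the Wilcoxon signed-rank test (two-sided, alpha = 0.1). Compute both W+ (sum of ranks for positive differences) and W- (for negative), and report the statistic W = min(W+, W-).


Step 1: Drop any zero differences (none here) and take |d_i|.
|d| = [2, 6, 5, 5, 2, 2, 5, 4, 6, 2, 7]
Step 2: Midrank |d_i| (ties get averaged ranks).
ranks: |2|->2.5, |6|->9.5, |5|->7, |5|->7, |2|->2.5, |2|->2.5, |5|->7, |4|->5, |6|->9.5, |2|->2.5, |7|->11
Step 3: Attach original signs; sum ranks with positive sign and with negative sign.
W+ = 2.5 + 7 + 2.5 + 2.5 + 5 + 11 = 30.5
W- = 9.5 + 7 + 7 + 9.5 + 2.5 = 35.5
(Check: W+ + W- = 66 should equal n(n+1)/2 = 66.)
Step 4: Test statistic W = min(W+, W-) = 30.5.
Step 5: Ties in |d|, so use the tie-corrected normal approximation.
        E[W] = n(n+1)/4 = 11*12/4 = 33.
        Tie groups: |d|=2 (t=4), |d|=5 (t=3), |d|=6 (t=2); sum(t^3 - t) = 90.
        Var[W] = n(n+1)(2n+1)/24 - sum(t^3-t)/48 = 3036/24 - 90/48 = 124.625.
        z = (W - E[W]) / sqrt(Var[W]) = (30.5 - 33) / 11.1636 = -0.2239.
        Two-sided p = 2*Phi(z) = 0.822802.
Step 6: alpha = 0.1. fail to reject H0.

W+ = 30.5, W- = 35.5, W = min = 30.5, p = 0.822802, fail to reject H0.


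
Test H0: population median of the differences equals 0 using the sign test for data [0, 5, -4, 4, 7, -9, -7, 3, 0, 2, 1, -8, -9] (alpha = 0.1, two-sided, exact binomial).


Step 1: Discard zero differences. Original n = 13; n_eff = number of nonzero differences = 11.
Nonzero differences (with sign): +5, -4, +4, +7, -9, -7, +3, +2, +1, -8, -9
Step 2: Count signs: positive = 6, negative = 5.
Step 3: Under H0: P(positive) = 0.5, so the number of positives S ~ Bin(11, 0.5).
Step 4: Two-sided exact p-value = sum of Bin(11,0.5) probabilities at or below the observed probability = 1.000000.
Step 5: alpha = 0.1. fail to reject H0.

n_eff = 11, pos = 6, neg = 5, p = 1.000000, fail to reject H0.


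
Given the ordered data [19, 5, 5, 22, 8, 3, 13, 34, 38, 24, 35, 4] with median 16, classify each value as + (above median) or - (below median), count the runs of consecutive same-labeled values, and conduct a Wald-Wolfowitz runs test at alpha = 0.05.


Step 1: Compute median = 16; label A = above, B = below.
Labels in order: ABBABBBAAAAB  (n_A = 6, n_B = 6)
Step 2: Count runs R = 6.
Step 3: Under H0 (random ordering), E[R] = 2*n_A*n_B/(n_A+n_B) + 1 = 2*6*6/12 + 1 = 7.0000.
        Var[R] = 2*n_A*n_B*(2*n_A*n_B - n_A - n_B) / ((n_A+n_B)^2 * (n_A+n_B-1)) = 4320/1584 = 2.7273.
        SD[R] = 1.6514.
Step 4: Continuity-corrected z = (R + 0.5 - E[R]) / SD[R] = (6 + 0.5 - 7.0000) / 1.6514 = -0.3028.
Step 5: Two-sided p-value via normal approximation = 2*(1 - Phi(|z|)) = 0.762069.
Step 6: alpha = 0.05. fail to reject H0.

R = 6, z = -0.3028, p = 0.762069, fail to reject H0.


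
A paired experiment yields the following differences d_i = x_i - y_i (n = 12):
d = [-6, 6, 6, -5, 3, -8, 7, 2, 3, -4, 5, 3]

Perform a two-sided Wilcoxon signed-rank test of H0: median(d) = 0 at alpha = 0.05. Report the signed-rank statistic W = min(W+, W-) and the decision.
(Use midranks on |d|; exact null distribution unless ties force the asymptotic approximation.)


Step 1: Drop any zero differences (none here) and take |d_i|.
|d| = [6, 6, 6, 5, 3, 8, 7, 2, 3, 4, 5, 3]
Step 2: Midrank |d_i| (ties get averaged ranks).
ranks: |6|->9, |6|->9, |6|->9, |5|->6.5, |3|->3, |8|->12, |7|->11, |2|->1, |3|->3, |4|->5, |5|->6.5, |3|->3
Step 3: Attach original signs; sum ranks with positive sign and with negative sign.
W+ = 9 + 9 + 3 + 11 + 1 + 3 + 6.5 + 3 = 45.5
W- = 9 + 6.5 + 12 + 5 = 32.5
(Check: W+ + W- = 78 should equal n(n+1)/2 = 78.)
Step 4: Test statistic W = min(W+, W-) = 32.5.
Step 5: Ties in |d|, so use the tie-corrected normal approximation.
        E[W] = n(n+1)/4 = 12*13/4 = 39.
        Tie groups: |d|=3 (t=3), |d|=5 (t=2), |d|=6 (t=3); sum(t^3 - t) = 54.
        Var[W] = n(n+1)(2n+1)/24 - sum(t^3-t)/48 = 3900/24 - 54/48 = 161.375.
        z = (W - E[W]) / sqrt(Var[W]) = (32.5 - 39) / 12.7033 = -0.5117.
        Two-sided p = 2*Phi(z) = 0.608878.
Step 6: alpha = 0.05. fail to reject H0.

W+ = 45.5, W- = 32.5, W = min = 32.5, p = 0.608878, fail to reject H0.


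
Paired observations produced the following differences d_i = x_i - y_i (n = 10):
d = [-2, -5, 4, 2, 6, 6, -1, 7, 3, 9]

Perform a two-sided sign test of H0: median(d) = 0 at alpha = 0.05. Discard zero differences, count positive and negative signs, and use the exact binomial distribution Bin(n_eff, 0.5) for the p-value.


Step 1: Discard zero differences. Original n = 10; n_eff = number of nonzero differences = 10.
Nonzero differences (with sign): -2, -5, +4, +2, +6, +6, -1, +7, +3, +9
Step 2: Count signs: positive = 7, negative = 3.
Step 3: Under H0: P(positive) = 0.5, so the number of positives S ~ Bin(10, 0.5).
Step 4: Two-sided exact p-value = sum of Bin(10,0.5) probabilities at or below the observed probability = 0.343750.
Step 5: alpha = 0.05. fail to reject H0.

n_eff = 10, pos = 7, neg = 3, p = 0.343750, fail to reject H0.


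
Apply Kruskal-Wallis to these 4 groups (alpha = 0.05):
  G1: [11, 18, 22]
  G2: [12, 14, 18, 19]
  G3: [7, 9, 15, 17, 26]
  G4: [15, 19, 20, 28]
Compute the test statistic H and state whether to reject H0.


Step 1: Combine all N = 16 observations and assign midranks.
sorted (value, group, rank): (7,G3,1), (9,G3,2), (11,G1,3), (12,G2,4), (14,G2,5), (15,G3,6.5), (15,G4,6.5), (17,G3,8), (18,G1,9.5), (18,G2,9.5), (19,G2,11.5), (19,G4,11.5), (20,G4,13), (22,G1,14), (26,G3,15), (28,G4,16)
Step 2: Sum ranks within each group.
R_1 = 26.5 (n_1 = 3)
R_2 = 30 (n_2 = 4)
R_3 = 32.5 (n_3 = 5)
R_4 = 47 (n_4 = 4)
Step 3: H = 12/(N(N+1)) * sum(R_i^2/n_i) - 3(N+1)
     = 12/(16*17) * (26.5^2/3 + 30^2/4 + 32.5^2/5 + 47^2/4) - 3*17
     = 0.044118 * 1222.58 - 51
     = 2.937500.
Step 4: Ties present; correction factor C = 1 - 18/(16^3 - 16) = 0.995588. Corrected H = 2.937500 / 0.995588 = 2.950517.
Step 5: Under H0, H ~ chi^2(3); p-value = 0.399318.
Step 6: alpha = 0.05. fail to reject H0.

H = 2.9505, df = 3, p = 0.399318, fail to reject H0.


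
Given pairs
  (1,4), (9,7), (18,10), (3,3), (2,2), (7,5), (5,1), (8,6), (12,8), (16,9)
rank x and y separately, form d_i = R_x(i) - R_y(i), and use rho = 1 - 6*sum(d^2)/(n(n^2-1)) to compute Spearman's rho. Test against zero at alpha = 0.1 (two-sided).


Step 1: Rank x and y separately (midranks; no ties here).
rank(x): 1->1, 9->7, 18->10, 3->3, 2->2, 7->5, 5->4, 8->6, 12->8, 16->9
rank(y): 4->4, 7->7, 10->10, 3->3, 2->2, 5->5, 1->1, 6->6, 8->8, 9->9
Step 2: d_i = R_x(i) - R_y(i); compute d_i^2.
  (1-4)^2=9, (7-7)^2=0, (10-10)^2=0, (3-3)^2=0, (2-2)^2=0, (5-5)^2=0, (4-1)^2=9, (6-6)^2=0, (8-8)^2=0, (9-9)^2=0
sum(d^2) = 18.
Step 3: rho = 1 - 6*18 / (10*(10^2 - 1)) = 1 - 108/990 = 0.890909.
Step 4: Under H0, t = rho * sqrt((n-2)/(1-rho^2)) = 5.5482 ~ t(8).
Step 5: Two-sided p-value from the t-distribution with 8 df = 0.000542.
Step 6: alpha = 0.1. reject H0.

rho = 0.8909, p = 0.000542, reject H0 at alpha = 0.1.


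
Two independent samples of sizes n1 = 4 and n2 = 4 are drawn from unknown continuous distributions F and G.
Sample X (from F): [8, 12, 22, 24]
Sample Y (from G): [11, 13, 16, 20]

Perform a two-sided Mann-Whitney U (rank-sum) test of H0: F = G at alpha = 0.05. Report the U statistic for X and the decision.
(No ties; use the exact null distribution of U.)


Step 1: Combine and sort all 8 observations; assign midranks.
sorted (value, group): (8,X), (11,Y), (12,X), (13,Y), (16,Y), (20,Y), (22,X), (24,X)
ranks: 8->1, 11->2, 12->3, 13->4, 16->5, 20->6, 22->7, 24->8
Step 2: Rank sum for X: R1 = 1 + 3 + 7 + 8 = 19.
Step 3: U_X = R1 - n1(n1+1)/2 = 19 - 4*5/2 = 19 - 10 = 9.
       U_Y = n1*n2 - U_X = 16 - 9 = 7.
Step 4: No ties, so the exact null distribution of U (based on enumerating the C(8,4) = 70 equally likely rank assignments) gives the two-sided p-value.
Step 5: p-value = 0.885714; compare to alpha = 0.05. fail to reject H0.

U_X = 9, p = 0.885714, fail to reject H0 at alpha = 0.05.


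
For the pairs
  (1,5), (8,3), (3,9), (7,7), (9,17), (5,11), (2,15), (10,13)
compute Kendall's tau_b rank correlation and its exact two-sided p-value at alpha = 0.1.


Step 1: Enumerate the 28 unordered pairs (i,j) with i<j and classify each by sign(x_j-x_i) * sign(y_j-y_i).
  (1,2):dx=+7,dy=-2->D; (1,3):dx=+2,dy=+4->C; (1,4):dx=+6,dy=+2->C; (1,5):dx=+8,dy=+12->C
  (1,6):dx=+4,dy=+6->C; (1,7):dx=+1,dy=+10->C; (1,8):dx=+9,dy=+8->C; (2,3):dx=-5,dy=+6->D
  (2,4):dx=-1,dy=+4->D; (2,5):dx=+1,dy=+14->C; (2,6):dx=-3,dy=+8->D; (2,7):dx=-6,dy=+12->D
  (2,8):dx=+2,dy=+10->C; (3,4):dx=+4,dy=-2->D; (3,5):dx=+6,dy=+8->C; (3,6):dx=+2,dy=+2->C
  (3,7):dx=-1,dy=+6->D; (3,8):dx=+7,dy=+4->C; (4,5):dx=+2,dy=+10->C; (4,6):dx=-2,dy=+4->D
  (4,7):dx=-5,dy=+8->D; (4,8):dx=+3,dy=+6->C; (5,6):dx=-4,dy=-6->C; (5,7):dx=-7,dy=-2->C
  (5,8):dx=+1,dy=-4->D; (6,7):dx=-3,dy=+4->D; (6,8):dx=+5,dy=+2->C; (7,8):dx=+8,dy=-2->D
Step 2: C = 16, D = 12, total pairs = 28.
Step 3: tau = (C - D)/(n(n-1)/2) = (16 - 12)/28 = 0.142857.
Step 4: Exact two-sided p-value (enumerate n! = 40320 permutations of y under H0): p = 0.719544.
Step 5: alpha = 0.1. fail to reject H0.

tau_b = 0.1429 (C=16, D=12), p = 0.719544, fail to reject H0.


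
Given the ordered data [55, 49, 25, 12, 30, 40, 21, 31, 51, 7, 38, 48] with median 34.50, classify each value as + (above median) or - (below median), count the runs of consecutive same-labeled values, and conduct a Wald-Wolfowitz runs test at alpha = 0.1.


Step 1: Compute median = 34.50; label A = above, B = below.
Labels in order: AABBBABBABAA  (n_A = 6, n_B = 6)
Step 2: Count runs R = 7.
Step 3: Under H0 (random ordering), E[R] = 2*n_A*n_B/(n_A+n_B) + 1 = 2*6*6/12 + 1 = 7.0000.
        Var[R] = 2*n_A*n_B*(2*n_A*n_B - n_A - n_B) / ((n_A+n_B)^2 * (n_A+n_B-1)) = 4320/1584 = 2.7273.
        SD[R] = 1.6514.
Step 4: R = E[R], so z = 0 with no continuity correction.
Step 5: Two-sided p-value via normal approximation = 2*(1 - Phi(|z|)) = 1.000000.
Step 6: alpha = 0.1. fail to reject H0.

R = 7, z = 0.0000, p = 1.000000, fail to reject H0.


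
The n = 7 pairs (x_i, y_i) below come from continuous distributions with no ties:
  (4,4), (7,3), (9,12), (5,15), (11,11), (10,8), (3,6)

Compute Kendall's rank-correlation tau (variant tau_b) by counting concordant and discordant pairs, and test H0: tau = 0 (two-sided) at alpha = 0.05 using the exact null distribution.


Step 1: Enumerate the 21 unordered pairs (i,j) with i<j and classify each by sign(x_j-x_i) * sign(y_j-y_i).
  (1,2):dx=+3,dy=-1->D; (1,3):dx=+5,dy=+8->C; (1,4):dx=+1,dy=+11->C; (1,5):dx=+7,dy=+7->C
  (1,6):dx=+6,dy=+4->C; (1,7):dx=-1,dy=+2->D; (2,3):dx=+2,dy=+9->C; (2,4):dx=-2,dy=+12->D
  (2,5):dx=+4,dy=+8->C; (2,6):dx=+3,dy=+5->C; (2,7):dx=-4,dy=+3->D; (3,4):dx=-4,dy=+3->D
  (3,5):dx=+2,dy=-1->D; (3,6):dx=+1,dy=-4->D; (3,7):dx=-6,dy=-6->C; (4,5):dx=+6,dy=-4->D
  (4,6):dx=+5,dy=-7->D; (4,7):dx=-2,dy=-9->C; (5,6):dx=-1,dy=-3->C; (5,7):dx=-8,dy=-5->C
  (6,7):dx=-7,dy=-2->C
Step 2: C = 12, D = 9, total pairs = 21.
Step 3: tau = (C - D)/(n(n-1)/2) = (12 - 9)/21 = 0.142857.
Step 4: Exact two-sided p-value (enumerate n! = 5040 permutations of y under H0): p = 0.772619.
Step 5: alpha = 0.05. fail to reject H0.

tau_b = 0.1429 (C=12, D=9), p = 0.772619, fail to reject H0.


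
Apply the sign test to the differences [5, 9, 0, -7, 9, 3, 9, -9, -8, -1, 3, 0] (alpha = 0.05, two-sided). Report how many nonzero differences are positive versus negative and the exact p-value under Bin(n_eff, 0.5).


Step 1: Discard zero differences. Original n = 12; n_eff = number of nonzero differences = 10.
Nonzero differences (with sign): +5, +9, -7, +9, +3, +9, -9, -8, -1, +3
Step 2: Count signs: positive = 6, negative = 4.
Step 3: Under H0: P(positive) = 0.5, so the number of positives S ~ Bin(10, 0.5).
Step 4: Two-sided exact p-value = sum of Bin(10,0.5) probabilities at or below the observed probability = 0.753906.
Step 5: alpha = 0.05. fail to reject H0.

n_eff = 10, pos = 6, neg = 4, p = 0.753906, fail to reject H0.


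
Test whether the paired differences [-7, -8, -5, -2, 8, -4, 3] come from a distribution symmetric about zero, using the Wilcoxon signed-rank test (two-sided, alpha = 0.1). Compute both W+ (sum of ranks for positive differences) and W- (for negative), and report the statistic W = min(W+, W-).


Step 1: Drop any zero differences (none here) and take |d_i|.
|d| = [7, 8, 5, 2, 8, 4, 3]
Step 2: Midrank |d_i| (ties get averaged ranks).
ranks: |7|->5, |8|->6.5, |5|->4, |2|->1, |8|->6.5, |4|->3, |3|->2
Step 3: Attach original signs; sum ranks with positive sign and with negative sign.
W+ = 6.5 + 2 = 8.5
W- = 5 + 6.5 + 4 + 1 + 3 = 19.5
(Check: W+ + W- = 28 should equal n(n+1)/2 = 28.)
Step 4: Test statistic W = min(W+, W-) = 8.5.
Step 5: Ties in |d|, so use the tie-corrected normal approximation.
        E[W] = n(n+1)/4 = 7*8/4 = 14.
        Tie groups: |d|=8 (t=2); sum(t^3 - t) = 6.
        Var[W] = n(n+1)(2n+1)/24 - sum(t^3-t)/48 = 840/24 - 6/48 = 34.875.
        z = (W - E[W]) / sqrt(Var[W]) = (8.5 - 14) / 5.9055 = -0.9313.
        Two-sided p = 2*Phi(z) = 0.351681.
Step 6: alpha = 0.1. fail to reject H0.

W+ = 8.5, W- = 19.5, W = min = 8.5, p = 0.351681, fail to reject H0.


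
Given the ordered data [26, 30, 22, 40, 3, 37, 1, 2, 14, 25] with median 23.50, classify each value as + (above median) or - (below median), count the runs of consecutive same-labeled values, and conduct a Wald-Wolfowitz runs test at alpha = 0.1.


Step 1: Compute median = 23.50; label A = above, B = below.
Labels in order: AABABABBBA  (n_A = 5, n_B = 5)
Step 2: Count runs R = 7.
Step 3: Under H0 (random ordering), E[R] = 2*n_A*n_B/(n_A+n_B) + 1 = 2*5*5/10 + 1 = 6.0000.
        Var[R] = 2*n_A*n_B*(2*n_A*n_B - n_A - n_B) / ((n_A+n_B)^2 * (n_A+n_B-1)) = 2000/900 = 2.2222.
        SD[R] = 1.4907.
Step 4: Continuity-corrected z = (R - 0.5 - E[R]) / SD[R] = (7 - 0.5 - 6.0000) / 1.4907 = 0.3354.
Step 5: Two-sided p-value via normal approximation = 2*(1 - Phi(|z|)) = 0.737316.
Step 6: alpha = 0.1. fail to reject H0.

R = 7, z = 0.3354, p = 0.737316, fail to reject H0.


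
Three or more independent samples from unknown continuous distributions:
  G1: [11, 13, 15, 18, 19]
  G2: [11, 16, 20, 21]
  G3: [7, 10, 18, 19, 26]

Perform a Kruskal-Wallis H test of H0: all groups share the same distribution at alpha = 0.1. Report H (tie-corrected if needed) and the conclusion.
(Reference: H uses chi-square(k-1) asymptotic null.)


Step 1: Combine all N = 14 observations and assign midranks.
sorted (value, group, rank): (7,G3,1), (10,G3,2), (11,G1,3.5), (11,G2,3.5), (13,G1,5), (15,G1,6), (16,G2,7), (18,G1,8.5), (18,G3,8.5), (19,G1,10.5), (19,G3,10.5), (20,G2,12), (21,G2,13), (26,G3,14)
Step 2: Sum ranks within each group.
R_1 = 33.5 (n_1 = 5)
R_2 = 35.5 (n_2 = 4)
R_3 = 36 (n_3 = 5)
Step 3: H = 12/(N(N+1)) * sum(R_i^2/n_i) - 3(N+1)
     = 12/(14*15) * (33.5^2/5 + 35.5^2/4 + 36^2/5) - 3*15
     = 0.057143 * 798.712 - 45
     = 0.640714.
Step 4: Ties present; correction factor C = 1 - 18/(14^3 - 14) = 0.993407. Corrected H = 0.640714 / 0.993407 = 0.644967.
Step 5: Under H0, H ~ chi^2(2); p-value = 0.724348.
Step 6: alpha = 0.1. fail to reject H0.

H = 0.6450, df = 2, p = 0.724348, fail to reject H0.
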